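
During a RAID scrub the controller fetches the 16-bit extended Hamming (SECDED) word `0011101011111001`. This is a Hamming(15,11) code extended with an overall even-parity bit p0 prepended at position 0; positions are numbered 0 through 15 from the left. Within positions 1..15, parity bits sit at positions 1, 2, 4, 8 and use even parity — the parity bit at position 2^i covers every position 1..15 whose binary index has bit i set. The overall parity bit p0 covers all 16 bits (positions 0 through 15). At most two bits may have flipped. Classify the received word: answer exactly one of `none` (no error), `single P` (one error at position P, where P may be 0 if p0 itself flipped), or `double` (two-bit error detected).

none

s1: b1⊕b3⊕b5⊕b7⊕b9⊕b11⊕b13⊕b15 = 0⊕1⊕0⊕0⊕1⊕1⊕0⊕1 = 0
s2: b2⊕b3⊕b6⊕b7⊕b10⊕b11⊕b14⊕b15 = 1⊕1⊕1⊕0⊕1⊕1⊕0⊕1 = 0
s4: b4⊕b5⊕b6⊕b7⊕b12⊕b13⊕b14⊕b15 = 1⊕0⊕1⊕0⊕1⊕0⊕0⊕1 = 0
s8: b8⊕b9⊕b10⊕b11⊕b12⊕b13⊕b14⊕b15 = 1⊕1⊕1⊕1⊕1⊕0⊕0⊕1 = 0
Syndrome (s8...s1) = 0000 → position 0 (no error).
Overall parity (XOR of all 16 bits, including p0): 0⊕0⊕1⊕1⊕1⊕0⊕1⊕0⊕1⊕1⊕1⊕1⊕1⊕0⊕0⊕1 = 0
Overall=0, syndrome position=0 → no error.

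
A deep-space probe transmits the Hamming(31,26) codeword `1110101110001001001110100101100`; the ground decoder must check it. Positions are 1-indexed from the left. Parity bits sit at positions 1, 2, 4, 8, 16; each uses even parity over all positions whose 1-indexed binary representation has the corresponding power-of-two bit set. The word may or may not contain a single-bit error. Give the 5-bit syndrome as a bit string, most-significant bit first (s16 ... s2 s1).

s1: b1⊕b3⊕b5⊕b7⊕b9⊕b11⊕b13⊕b15⊕b17⊕b19⊕b21⊕b23⊕b25⊕b27⊕b29⊕b31 = 1⊕1⊕1⊕1⊕1⊕0⊕1⊕0⊕0⊕1⊕1⊕1⊕0⊕0⊕1⊕0 = 0
s2: b2⊕b3⊕b6⊕b7⊕b10⊕b11⊕b14⊕b15⊕b18⊕b19⊕b22⊕b23⊕b26⊕b27⊕b30⊕b31 = 1⊕1⊕0⊕1⊕0⊕0⊕0⊕0⊕0⊕1⊕0⊕1⊕1⊕0⊕0⊕0 = 0
s4: b4⊕b5⊕b6⊕b7⊕b12⊕b13⊕b14⊕b15⊕b20⊕b21⊕b22⊕b23⊕b28⊕b29⊕b30⊕b31 = 0⊕1⊕0⊕1⊕0⊕1⊕0⊕0⊕1⊕1⊕0⊕1⊕1⊕1⊕0⊕0 = 0
s8: b8⊕b9⊕b10⊕b11⊕b12⊕b13⊕b14⊕b15⊕b24⊕b25⊕b26⊕b27⊕b28⊕b29⊕b30⊕b31 = 1⊕1⊕0⊕0⊕0⊕1⊕0⊕0⊕0⊕0⊕1⊕0⊕1⊕1⊕0⊕0 = 0
s16: b16⊕b17⊕b18⊕b19⊕b20⊕b21⊕b22⊕b23⊕b24⊕b25⊕b26⊕b27⊕b28⊕b29⊕b30⊕b31 = 1⊕0⊕0⊕1⊕1⊕1⊕0⊕1⊕0⊕0⊕1⊕0⊕1⊕1⊕0⊕0 = 0
Syndrome (s16...s1) = 00000 → position 0 (no error).

00000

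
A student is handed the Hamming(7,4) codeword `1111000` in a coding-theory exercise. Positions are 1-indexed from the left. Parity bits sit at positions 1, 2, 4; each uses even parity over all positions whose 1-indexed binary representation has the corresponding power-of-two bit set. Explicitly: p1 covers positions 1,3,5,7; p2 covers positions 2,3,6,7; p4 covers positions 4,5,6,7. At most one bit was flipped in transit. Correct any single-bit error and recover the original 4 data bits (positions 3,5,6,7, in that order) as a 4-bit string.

s1: b1⊕b3⊕b5⊕b7 = 1⊕1⊕0⊕0 = 0
s2: b2⊕b3⊕b6⊕b7 = 1⊕1⊕0⊕0 = 0
s4: b4⊕b5⊕b6⊕b7 = 1⊕0⊕0⊕0 = 1
Syndrome (s4...s1) = 100 → position 4.
Flip bit 4: corrected codeword = 1110000
Data bits at positions 3,5,6,7: 1000

1000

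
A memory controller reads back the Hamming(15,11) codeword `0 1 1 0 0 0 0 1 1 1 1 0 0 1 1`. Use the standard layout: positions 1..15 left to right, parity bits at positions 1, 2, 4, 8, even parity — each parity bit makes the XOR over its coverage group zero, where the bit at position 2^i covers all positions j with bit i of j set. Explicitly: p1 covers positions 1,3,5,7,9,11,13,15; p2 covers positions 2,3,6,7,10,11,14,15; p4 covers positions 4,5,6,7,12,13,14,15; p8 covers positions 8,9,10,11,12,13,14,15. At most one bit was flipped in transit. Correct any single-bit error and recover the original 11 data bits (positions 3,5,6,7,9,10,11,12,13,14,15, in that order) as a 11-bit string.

10001110011

s1: b1⊕b3⊕b5⊕b7⊕b9⊕b11⊕b13⊕b15 = 0⊕1⊕0⊕0⊕1⊕1⊕0⊕1 = 0
s2: b2⊕b3⊕b6⊕b7⊕b10⊕b11⊕b14⊕b15 = 1⊕1⊕0⊕0⊕1⊕1⊕1⊕1 = 0
s4: b4⊕b5⊕b6⊕b7⊕b12⊕b13⊕b14⊕b15 = 0⊕0⊕0⊕0⊕0⊕0⊕1⊕1 = 0
s8: b8⊕b9⊕b10⊕b11⊕b12⊕b13⊕b14⊕b15 = 1⊕1⊕1⊕1⊕0⊕0⊕1⊕1 = 0
Syndrome (s8...s1) = 0000 → position 0 (no error).
No correction needed.
Data bits at positions 3,5,6,7,9,10,11,12,13,14,15: 10001110011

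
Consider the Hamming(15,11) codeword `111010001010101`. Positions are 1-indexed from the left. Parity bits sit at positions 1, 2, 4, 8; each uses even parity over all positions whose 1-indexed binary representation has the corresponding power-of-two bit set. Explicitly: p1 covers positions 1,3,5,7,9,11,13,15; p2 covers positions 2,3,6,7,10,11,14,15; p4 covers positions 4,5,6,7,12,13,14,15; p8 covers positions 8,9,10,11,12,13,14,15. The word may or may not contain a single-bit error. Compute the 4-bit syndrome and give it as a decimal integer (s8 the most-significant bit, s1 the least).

5

s1: b1⊕b3⊕b5⊕b7⊕b9⊕b11⊕b13⊕b15 = 1⊕1⊕1⊕0⊕1⊕1⊕1⊕1 = 1
s2: b2⊕b3⊕b6⊕b7⊕b10⊕b11⊕b14⊕b15 = 1⊕1⊕0⊕0⊕0⊕1⊕0⊕1 = 0
s4: b4⊕b5⊕b6⊕b7⊕b12⊕b13⊕b14⊕b15 = 0⊕1⊕0⊕0⊕0⊕1⊕0⊕1 = 1
s8: b8⊕b9⊕b10⊕b11⊕b12⊕b13⊕b14⊕b15 = 0⊕1⊕0⊕1⊕0⊕1⊕0⊕1 = 0
Syndrome (s8...s1) = 0101 → position 5.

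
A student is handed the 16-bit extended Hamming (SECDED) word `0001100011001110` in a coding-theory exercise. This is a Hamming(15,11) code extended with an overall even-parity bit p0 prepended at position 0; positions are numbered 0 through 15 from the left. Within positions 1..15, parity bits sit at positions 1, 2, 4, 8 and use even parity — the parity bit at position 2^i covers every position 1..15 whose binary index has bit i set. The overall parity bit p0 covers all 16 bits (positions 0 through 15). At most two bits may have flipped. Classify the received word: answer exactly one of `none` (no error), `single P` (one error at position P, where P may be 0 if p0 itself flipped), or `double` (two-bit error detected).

s1: b1⊕b3⊕b5⊕b7⊕b9⊕b11⊕b13⊕b15 = 0⊕1⊕0⊕0⊕1⊕0⊕1⊕0 = 1
s2: b2⊕b3⊕b6⊕b7⊕b10⊕b11⊕b14⊕b15 = 0⊕1⊕0⊕0⊕0⊕0⊕1⊕0 = 0
s4: b4⊕b5⊕b6⊕b7⊕b12⊕b13⊕b14⊕b15 = 1⊕0⊕0⊕0⊕1⊕1⊕1⊕0 = 0
s8: b8⊕b9⊕b10⊕b11⊕b12⊕b13⊕b14⊕b15 = 1⊕1⊕0⊕0⊕1⊕1⊕1⊕0 = 1
Syndrome (s8...s1) = 1001 → position 9.
Overall parity (XOR of all 16 bits, including p0): 0⊕0⊕0⊕1⊕1⊕0⊕0⊕0⊕1⊕1⊕0⊕0⊕1⊕1⊕1⊕0 = 1
Overall=1, syndrome position=9 → single-bit error at position 9.

single 9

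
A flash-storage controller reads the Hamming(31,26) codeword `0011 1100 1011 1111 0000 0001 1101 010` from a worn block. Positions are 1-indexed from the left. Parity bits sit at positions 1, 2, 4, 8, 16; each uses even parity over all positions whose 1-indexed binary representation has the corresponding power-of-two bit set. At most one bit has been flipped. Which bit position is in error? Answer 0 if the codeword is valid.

s1: b1⊕b3⊕b5⊕b7⊕b9⊕b11⊕b13⊕b15⊕b17⊕b19⊕b21⊕b23⊕b25⊕b27⊕b29⊕b31 = 0⊕1⊕1⊕0⊕1⊕1⊕1⊕1⊕0⊕0⊕0⊕0⊕1⊕0⊕0⊕0 = 1
s2: b2⊕b3⊕b6⊕b7⊕b10⊕b11⊕b14⊕b15⊕b18⊕b19⊕b22⊕b23⊕b26⊕b27⊕b30⊕b31 = 0⊕1⊕1⊕0⊕0⊕1⊕1⊕1⊕0⊕0⊕0⊕0⊕1⊕0⊕1⊕0 = 1
s4: b4⊕b5⊕b6⊕b7⊕b12⊕b13⊕b14⊕b15⊕b20⊕b21⊕b22⊕b23⊕b28⊕b29⊕b30⊕b31 = 1⊕1⊕1⊕0⊕1⊕1⊕1⊕1⊕0⊕0⊕0⊕0⊕1⊕0⊕1⊕0 = 1
s8: b8⊕b9⊕b10⊕b11⊕b12⊕b13⊕b14⊕b15⊕b24⊕b25⊕b26⊕b27⊕b28⊕b29⊕b30⊕b31 = 0⊕1⊕0⊕1⊕1⊕1⊕1⊕1⊕1⊕1⊕1⊕0⊕1⊕0⊕1⊕0 = 1
s16: b16⊕b17⊕b18⊕b19⊕b20⊕b21⊕b22⊕b23⊕b24⊕b25⊕b26⊕b27⊕b28⊕b29⊕b30⊕b31 = 1⊕0⊕0⊕0⊕0⊕0⊕0⊕0⊕1⊕1⊕1⊕0⊕1⊕0⊕1⊕0 = 0
Syndrome (s16...s1) = 01111 → position 15.

15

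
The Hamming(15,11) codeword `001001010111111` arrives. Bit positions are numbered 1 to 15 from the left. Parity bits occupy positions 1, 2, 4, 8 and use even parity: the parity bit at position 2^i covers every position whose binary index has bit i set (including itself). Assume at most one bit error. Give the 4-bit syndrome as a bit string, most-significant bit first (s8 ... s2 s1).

s1: b1⊕b3⊕b5⊕b7⊕b9⊕b11⊕b13⊕b15 = 0⊕1⊕0⊕0⊕0⊕1⊕1⊕1 = 0
s2: b2⊕b3⊕b6⊕b7⊕b10⊕b11⊕b14⊕b15 = 0⊕1⊕1⊕0⊕1⊕1⊕1⊕1 = 0
s4: b4⊕b5⊕b6⊕b7⊕b12⊕b13⊕b14⊕b15 = 0⊕0⊕1⊕0⊕1⊕1⊕1⊕1 = 1
s8: b8⊕b9⊕b10⊕b11⊕b12⊕b13⊕b14⊕b15 = 1⊕0⊕1⊕1⊕1⊕1⊕1⊕1 = 1
Syndrome (s8...s1) = 1100 → position 12.

1100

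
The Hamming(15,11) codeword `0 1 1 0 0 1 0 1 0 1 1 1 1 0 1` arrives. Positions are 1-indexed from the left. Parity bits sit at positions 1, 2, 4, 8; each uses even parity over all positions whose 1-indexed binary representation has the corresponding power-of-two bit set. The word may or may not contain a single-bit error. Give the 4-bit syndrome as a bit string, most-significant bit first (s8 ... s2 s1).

0000

s1: b1⊕b3⊕b5⊕b7⊕b9⊕b11⊕b13⊕b15 = 0⊕1⊕0⊕0⊕0⊕1⊕1⊕1 = 0
s2: b2⊕b3⊕b6⊕b7⊕b10⊕b11⊕b14⊕b15 = 1⊕1⊕1⊕0⊕1⊕1⊕0⊕1 = 0
s4: b4⊕b5⊕b6⊕b7⊕b12⊕b13⊕b14⊕b15 = 0⊕0⊕1⊕0⊕1⊕1⊕0⊕1 = 0
s8: b8⊕b9⊕b10⊕b11⊕b12⊕b13⊕b14⊕b15 = 1⊕0⊕1⊕1⊕1⊕1⊕0⊕1 = 0
Syndrome (s8...s1) = 0000 → position 0 (no error).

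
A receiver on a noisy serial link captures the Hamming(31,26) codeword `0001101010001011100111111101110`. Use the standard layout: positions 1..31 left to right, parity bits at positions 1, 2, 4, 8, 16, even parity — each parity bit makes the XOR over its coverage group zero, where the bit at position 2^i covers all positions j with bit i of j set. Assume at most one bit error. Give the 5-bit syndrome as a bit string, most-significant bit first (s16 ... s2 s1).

01000

s1: b1⊕b3⊕b5⊕b7⊕b9⊕b11⊕b13⊕b15⊕b17⊕b19⊕b21⊕b23⊕b25⊕b27⊕b29⊕b31 = 0⊕0⊕1⊕1⊕1⊕0⊕1⊕1⊕1⊕0⊕1⊕1⊕1⊕0⊕1⊕0 = 0
s2: b2⊕b3⊕b6⊕b7⊕b10⊕b11⊕b14⊕b15⊕b18⊕b19⊕b22⊕b23⊕b26⊕b27⊕b30⊕b31 = 0⊕0⊕0⊕1⊕0⊕0⊕0⊕1⊕0⊕0⊕1⊕1⊕1⊕0⊕1⊕0 = 0
s4: b4⊕b5⊕b6⊕b7⊕b12⊕b13⊕b14⊕b15⊕b20⊕b21⊕b22⊕b23⊕b28⊕b29⊕b30⊕b31 = 1⊕1⊕0⊕1⊕0⊕1⊕0⊕1⊕1⊕1⊕1⊕1⊕1⊕1⊕1⊕0 = 0
s8: b8⊕b9⊕b10⊕b11⊕b12⊕b13⊕b14⊕b15⊕b24⊕b25⊕b26⊕b27⊕b28⊕b29⊕b30⊕b31 = 0⊕1⊕0⊕0⊕0⊕1⊕0⊕1⊕1⊕1⊕1⊕0⊕1⊕1⊕1⊕0 = 1
s16: b16⊕b17⊕b18⊕b19⊕b20⊕b21⊕b22⊕b23⊕b24⊕b25⊕b26⊕b27⊕b28⊕b29⊕b30⊕b31 = 1⊕1⊕0⊕0⊕1⊕1⊕1⊕1⊕1⊕1⊕1⊕0⊕1⊕1⊕1⊕0 = 0
Syndrome (s16...s1) = 01000 → position 8.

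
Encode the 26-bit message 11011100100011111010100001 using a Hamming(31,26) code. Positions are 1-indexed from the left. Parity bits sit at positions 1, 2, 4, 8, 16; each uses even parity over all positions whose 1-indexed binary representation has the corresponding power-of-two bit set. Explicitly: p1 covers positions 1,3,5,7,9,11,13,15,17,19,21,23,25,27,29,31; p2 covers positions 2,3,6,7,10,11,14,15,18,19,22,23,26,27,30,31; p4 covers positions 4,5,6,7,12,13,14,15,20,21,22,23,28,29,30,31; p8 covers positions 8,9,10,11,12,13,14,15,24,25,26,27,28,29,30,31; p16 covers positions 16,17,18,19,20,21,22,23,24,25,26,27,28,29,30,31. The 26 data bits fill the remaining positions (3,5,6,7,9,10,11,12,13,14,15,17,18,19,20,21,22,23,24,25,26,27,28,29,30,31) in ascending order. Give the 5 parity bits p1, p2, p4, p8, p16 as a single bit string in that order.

00100

Place data bits at non-power-of-two positions: b3=1, b5=1, b6=0, b7=1, b9=1, b10=1, b11=0, b12=0, b13=1, b14=0, b15=0, b17=0, b18=1, b19=1, b20=1, b21=1, b22=1, b23=0, b24=1, b25=0, b26=1, b27=0, b28=0, b29=0, b30=0, b31=1.
p1 = XOR of data positions {3,5,7,9,11,13,15,17,19,21,23,25,27,29,31} = 1⊕1⊕1⊕1⊕0⊕1⊕0⊕0⊕1⊕1⊕0⊕0⊕0⊕0⊕1 = 0
p2 = XOR of data positions {3,6,7,10,11,14,15,18,19,22,23,26,27,30,31} = 1⊕0⊕1⊕1⊕0⊕0⊕0⊕1⊕1⊕1⊕0⊕1⊕0⊕0⊕1 = 0
p4 = XOR of data positions {5,6,7,12,13,14,15,20,21,22,23,28,29,30,31} = 1⊕0⊕1⊕0⊕1⊕0⊕0⊕1⊕1⊕1⊕0⊕0⊕0⊕0⊕1 = 1
p8 = XOR of data positions {9,10,11,12,13,14,15,24,25,26,27,28,29,30,31} = 1⊕1⊕0⊕0⊕1⊕0⊕0⊕1⊕0⊕1⊕0⊕0⊕0⊕0⊕1 = 0
p16 = XOR of data positions {17,18,19,20,21,22,23,24,25,26,27,28,29,30,31} = 0⊕1⊕1⊕1⊕1⊕1⊕0⊕1⊕0⊕1⊕0⊕0⊕0⊕0⊕1 = 0
Parity bits p1,p2,p4,p8,p16 = 00100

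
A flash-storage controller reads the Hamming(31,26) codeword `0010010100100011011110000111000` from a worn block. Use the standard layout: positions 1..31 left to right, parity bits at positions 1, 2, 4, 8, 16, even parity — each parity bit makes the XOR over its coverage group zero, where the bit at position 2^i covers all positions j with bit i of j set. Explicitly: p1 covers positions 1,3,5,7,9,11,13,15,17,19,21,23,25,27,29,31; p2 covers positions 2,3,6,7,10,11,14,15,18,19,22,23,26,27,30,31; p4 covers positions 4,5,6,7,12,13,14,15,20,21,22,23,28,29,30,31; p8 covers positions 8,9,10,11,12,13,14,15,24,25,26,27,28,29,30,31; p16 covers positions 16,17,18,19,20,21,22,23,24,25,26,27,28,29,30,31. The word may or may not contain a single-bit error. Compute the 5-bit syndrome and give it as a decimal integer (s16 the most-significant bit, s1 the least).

4

s1: b1⊕b3⊕b5⊕b7⊕b9⊕b11⊕b13⊕b15⊕b17⊕b19⊕b21⊕b23⊕b25⊕b27⊕b29⊕b31 = 0⊕1⊕0⊕0⊕0⊕1⊕0⊕1⊕0⊕1⊕1⊕0⊕0⊕1⊕0⊕0 = 0
s2: b2⊕b3⊕b6⊕b7⊕b10⊕b11⊕b14⊕b15⊕b18⊕b19⊕b22⊕b23⊕b26⊕b27⊕b30⊕b31 = 0⊕1⊕1⊕0⊕0⊕1⊕0⊕1⊕1⊕1⊕0⊕0⊕1⊕1⊕0⊕0 = 0
s4: b4⊕b5⊕b6⊕b7⊕b12⊕b13⊕b14⊕b15⊕b20⊕b21⊕b22⊕b23⊕b28⊕b29⊕b30⊕b31 = 0⊕0⊕1⊕0⊕0⊕0⊕0⊕1⊕1⊕1⊕0⊕0⊕1⊕0⊕0⊕0 = 1
s8: b8⊕b9⊕b10⊕b11⊕b12⊕b13⊕b14⊕b15⊕b24⊕b25⊕b26⊕b27⊕b28⊕b29⊕b30⊕b31 = 1⊕0⊕0⊕1⊕0⊕0⊕0⊕1⊕0⊕0⊕1⊕1⊕1⊕0⊕0⊕0 = 0
s16: b16⊕b17⊕b18⊕b19⊕b20⊕b21⊕b22⊕b23⊕b24⊕b25⊕b26⊕b27⊕b28⊕b29⊕b30⊕b31 = 1⊕0⊕1⊕1⊕1⊕1⊕0⊕0⊕0⊕0⊕1⊕1⊕1⊕0⊕0⊕0 = 0
Syndrome (s16...s1) = 00100 → position 4.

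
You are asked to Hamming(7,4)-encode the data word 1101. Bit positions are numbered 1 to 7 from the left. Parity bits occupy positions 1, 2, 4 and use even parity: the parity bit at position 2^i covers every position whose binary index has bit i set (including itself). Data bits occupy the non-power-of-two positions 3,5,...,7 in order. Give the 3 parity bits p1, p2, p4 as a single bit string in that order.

100

Place data bits at non-power-of-two positions: b3=1, b5=1, b6=0, b7=1.
p1 = XOR of data positions {3,5,7} = 1⊕1⊕1 = 1
p2 = XOR of data positions {3,6,7} = 1⊕0⊕1 = 0
p4 = XOR of data positions {5,6,7} = 1⊕0⊕1 = 0
Parity bits p1,p2,p4 = 100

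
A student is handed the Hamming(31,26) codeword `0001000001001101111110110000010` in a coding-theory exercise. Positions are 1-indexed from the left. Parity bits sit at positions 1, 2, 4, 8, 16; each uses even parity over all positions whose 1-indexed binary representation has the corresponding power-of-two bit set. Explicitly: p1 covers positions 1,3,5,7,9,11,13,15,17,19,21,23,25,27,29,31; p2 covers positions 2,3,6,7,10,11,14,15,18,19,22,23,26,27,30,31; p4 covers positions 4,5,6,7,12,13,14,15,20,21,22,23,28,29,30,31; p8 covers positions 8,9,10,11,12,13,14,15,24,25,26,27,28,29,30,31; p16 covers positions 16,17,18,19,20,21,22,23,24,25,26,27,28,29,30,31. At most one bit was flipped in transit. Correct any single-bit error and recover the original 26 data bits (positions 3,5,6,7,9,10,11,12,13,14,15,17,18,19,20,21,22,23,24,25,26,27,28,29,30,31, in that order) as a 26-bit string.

00000100110111110110000110

s1: b1⊕b3⊕b5⊕b7⊕b9⊕b11⊕b13⊕b15⊕b17⊕b19⊕b21⊕b23⊕b25⊕b27⊕b29⊕b31 = 0⊕0⊕0⊕0⊕0⊕0⊕1⊕0⊕1⊕1⊕1⊕1⊕0⊕0⊕0⊕0 = 1
s2: b2⊕b3⊕b6⊕b7⊕b10⊕b11⊕b14⊕b15⊕b18⊕b19⊕b22⊕b23⊕b26⊕b27⊕b30⊕b31 = 0⊕0⊕0⊕0⊕1⊕0⊕1⊕0⊕1⊕1⊕0⊕1⊕0⊕0⊕1⊕0 = 0
s4: b4⊕b5⊕b6⊕b7⊕b12⊕b13⊕b14⊕b15⊕b20⊕b21⊕b22⊕b23⊕b28⊕b29⊕b30⊕b31 = 1⊕0⊕0⊕0⊕0⊕1⊕1⊕0⊕1⊕1⊕0⊕1⊕0⊕0⊕1⊕0 = 1
s8: b8⊕b9⊕b10⊕b11⊕b12⊕b13⊕b14⊕b15⊕b24⊕b25⊕b26⊕b27⊕b28⊕b29⊕b30⊕b31 = 0⊕0⊕1⊕0⊕0⊕1⊕1⊕0⊕1⊕0⊕0⊕0⊕0⊕0⊕1⊕0 = 1
s16: b16⊕b17⊕b18⊕b19⊕b20⊕b21⊕b22⊕b23⊕b24⊕b25⊕b26⊕b27⊕b28⊕b29⊕b30⊕b31 = 1⊕1⊕1⊕1⊕1⊕1⊕0⊕1⊕1⊕0⊕0⊕0⊕0⊕0⊕1⊕0 = 1
Syndrome (s16...s1) = 11101 → position 29.
Flip bit 29: corrected codeword = 0001000001001101111110110000110
Data bits at positions 3,5,6,7,9,10,11,12,13,14,15,17,18,19,20,21,22,23,24,25,26,27,28,29,30,31: 00000100110111110110000110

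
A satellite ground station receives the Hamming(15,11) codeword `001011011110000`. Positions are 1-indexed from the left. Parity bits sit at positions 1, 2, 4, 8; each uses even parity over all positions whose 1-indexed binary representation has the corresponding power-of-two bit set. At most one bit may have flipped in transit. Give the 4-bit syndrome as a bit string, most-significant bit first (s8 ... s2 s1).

0000

s1: b1⊕b3⊕b5⊕b7⊕b9⊕b11⊕b13⊕b15 = 0⊕1⊕1⊕0⊕1⊕1⊕0⊕0 = 0
s2: b2⊕b3⊕b6⊕b7⊕b10⊕b11⊕b14⊕b15 = 0⊕1⊕1⊕0⊕1⊕1⊕0⊕0 = 0
s4: b4⊕b5⊕b6⊕b7⊕b12⊕b13⊕b14⊕b15 = 0⊕1⊕1⊕0⊕0⊕0⊕0⊕0 = 0
s8: b8⊕b9⊕b10⊕b11⊕b12⊕b13⊕b14⊕b15 = 1⊕1⊕1⊕1⊕0⊕0⊕0⊕0 = 0
Syndrome (s8...s1) = 0000 → position 0 (no error).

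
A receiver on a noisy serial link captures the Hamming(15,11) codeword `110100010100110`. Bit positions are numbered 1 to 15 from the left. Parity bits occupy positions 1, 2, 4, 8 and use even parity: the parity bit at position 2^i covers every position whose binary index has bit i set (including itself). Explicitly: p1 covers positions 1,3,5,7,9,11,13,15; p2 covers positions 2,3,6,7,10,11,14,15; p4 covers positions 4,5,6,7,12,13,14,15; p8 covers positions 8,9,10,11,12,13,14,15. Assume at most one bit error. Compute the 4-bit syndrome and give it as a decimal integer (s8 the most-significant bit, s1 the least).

6

s1: b1⊕b3⊕b5⊕b7⊕b9⊕b11⊕b13⊕b15 = 1⊕0⊕0⊕0⊕0⊕0⊕1⊕0 = 0
s2: b2⊕b3⊕b6⊕b7⊕b10⊕b11⊕b14⊕b15 = 1⊕0⊕0⊕0⊕1⊕0⊕1⊕0 = 1
s4: b4⊕b5⊕b6⊕b7⊕b12⊕b13⊕b14⊕b15 = 1⊕0⊕0⊕0⊕0⊕1⊕1⊕0 = 1
s8: b8⊕b9⊕b10⊕b11⊕b12⊕b13⊕b14⊕b15 = 1⊕0⊕1⊕0⊕0⊕1⊕1⊕0 = 0
Syndrome (s8...s1) = 0110 → position 6.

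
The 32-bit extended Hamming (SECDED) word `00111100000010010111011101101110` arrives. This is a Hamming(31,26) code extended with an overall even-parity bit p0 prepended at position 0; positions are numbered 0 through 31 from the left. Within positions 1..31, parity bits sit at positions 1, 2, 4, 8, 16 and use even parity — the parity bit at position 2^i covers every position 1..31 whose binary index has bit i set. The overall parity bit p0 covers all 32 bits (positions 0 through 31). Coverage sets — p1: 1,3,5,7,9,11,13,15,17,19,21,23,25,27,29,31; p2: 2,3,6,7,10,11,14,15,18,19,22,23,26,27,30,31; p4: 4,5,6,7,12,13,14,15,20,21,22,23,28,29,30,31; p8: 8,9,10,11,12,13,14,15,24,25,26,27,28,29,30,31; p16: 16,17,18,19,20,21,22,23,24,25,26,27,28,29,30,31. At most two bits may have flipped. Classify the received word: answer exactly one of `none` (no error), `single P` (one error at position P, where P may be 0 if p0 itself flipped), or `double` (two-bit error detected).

s1: b1⊕b3⊕b5⊕b7⊕b9⊕b11⊕b13⊕b15⊕b17⊕b19⊕b21⊕b23⊕b25⊕b27⊕b29⊕b31 = 0⊕1⊕1⊕0⊕0⊕0⊕0⊕1⊕1⊕1⊕1⊕1⊕1⊕0⊕1⊕0 = 1
s2: b2⊕b3⊕b6⊕b7⊕b10⊕b11⊕b14⊕b15⊕b18⊕b19⊕b22⊕b23⊕b26⊕b27⊕b30⊕b31 = 1⊕1⊕0⊕0⊕0⊕0⊕0⊕1⊕1⊕1⊕1⊕1⊕1⊕0⊕1⊕0 = 1
s4: b4⊕b5⊕b6⊕b7⊕b12⊕b13⊕b14⊕b15⊕b20⊕b21⊕b22⊕b23⊕b28⊕b29⊕b30⊕b31 = 1⊕1⊕0⊕0⊕1⊕0⊕0⊕1⊕0⊕1⊕1⊕1⊕1⊕1⊕1⊕0 = 0
s8: b8⊕b9⊕b10⊕b11⊕b12⊕b13⊕b14⊕b15⊕b24⊕b25⊕b26⊕b27⊕b28⊕b29⊕b30⊕b31 = 0⊕0⊕0⊕0⊕1⊕0⊕0⊕1⊕0⊕1⊕1⊕0⊕1⊕1⊕1⊕0 = 1
s16: b16⊕b17⊕b18⊕b19⊕b20⊕b21⊕b22⊕b23⊕b24⊕b25⊕b26⊕b27⊕b28⊕b29⊕b30⊕b31 = 0⊕1⊕1⊕1⊕0⊕1⊕1⊕1⊕0⊕1⊕1⊕0⊕1⊕1⊕1⊕0 = 1
Syndrome (s16...s1) = 11011 → position 27.
Overall parity (XOR of all 32 bits, including p0): 0⊕0⊕1⊕1⊕1⊕1⊕0⊕0⊕0⊕0⊕0⊕0⊕1⊕0⊕0⊕1⊕0⊕1⊕1⊕1⊕0⊕1⊕1⊕1⊕0⊕1⊕1⊕0⊕1⊕1⊕1⊕0 = 1
Overall=1, syndrome position=27 → single-bit error at position 27.

single 27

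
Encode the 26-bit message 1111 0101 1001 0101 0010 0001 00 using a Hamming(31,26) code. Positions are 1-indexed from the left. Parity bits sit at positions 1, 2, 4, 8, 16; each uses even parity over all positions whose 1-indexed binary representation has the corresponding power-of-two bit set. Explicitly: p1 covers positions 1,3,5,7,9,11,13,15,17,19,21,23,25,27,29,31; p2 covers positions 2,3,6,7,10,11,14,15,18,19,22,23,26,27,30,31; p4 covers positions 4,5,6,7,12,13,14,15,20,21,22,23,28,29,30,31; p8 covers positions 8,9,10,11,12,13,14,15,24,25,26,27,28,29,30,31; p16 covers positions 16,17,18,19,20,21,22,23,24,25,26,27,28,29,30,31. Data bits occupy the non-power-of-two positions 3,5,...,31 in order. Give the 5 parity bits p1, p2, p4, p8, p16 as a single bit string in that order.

01111

Place data bits at non-power-of-two positions: b3=1, b5=1, b6=1, b7=1, b9=0, b10=1, b11=0, b12=1, b13=1, b14=0, b15=0, b17=1, b18=0, b19=1, b20=0, b21=1, b22=0, b23=0, b24=1, b25=0, b26=0, b27=0, b28=0, b29=1, b30=0, b31=0.
p1 = XOR of data positions {3,5,7,9,11,13,15,17,19,21,23,25,27,29,31} = 1⊕1⊕1⊕0⊕0⊕1⊕0⊕1⊕1⊕1⊕0⊕0⊕0⊕1⊕0 = 0
p2 = XOR of data positions {3,6,7,10,11,14,15,18,19,22,23,26,27,30,31} = 1⊕1⊕1⊕1⊕0⊕0⊕0⊕0⊕1⊕0⊕0⊕0⊕0⊕0⊕0 = 1
p4 = XOR of data positions {5,6,7,12,13,14,15,20,21,22,23,28,29,30,31} = 1⊕1⊕1⊕1⊕1⊕0⊕0⊕0⊕1⊕0⊕0⊕0⊕1⊕0⊕0 = 1
p8 = XOR of data positions {9,10,11,12,13,14,15,24,25,26,27,28,29,30,31} = 0⊕1⊕0⊕1⊕1⊕0⊕0⊕1⊕0⊕0⊕0⊕0⊕1⊕0⊕0 = 1
p16 = XOR of data positions {17,18,19,20,21,22,23,24,25,26,27,28,29,30,31} = 1⊕0⊕1⊕0⊕1⊕0⊕0⊕1⊕0⊕0⊕0⊕0⊕1⊕0⊕0 = 1
Parity bits p1,p2,p4,p8,p16 = 01111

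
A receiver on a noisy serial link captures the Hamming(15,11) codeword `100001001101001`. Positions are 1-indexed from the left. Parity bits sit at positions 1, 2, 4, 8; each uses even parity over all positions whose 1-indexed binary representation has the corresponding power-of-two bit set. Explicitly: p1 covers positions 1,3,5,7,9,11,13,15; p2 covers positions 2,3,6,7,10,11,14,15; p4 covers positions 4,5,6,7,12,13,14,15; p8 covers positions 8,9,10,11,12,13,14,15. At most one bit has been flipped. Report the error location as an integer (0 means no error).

7

s1: b1⊕b3⊕b5⊕b7⊕b9⊕b11⊕b13⊕b15 = 1⊕0⊕0⊕0⊕1⊕0⊕0⊕1 = 1
s2: b2⊕b3⊕b6⊕b7⊕b10⊕b11⊕b14⊕b15 = 0⊕0⊕1⊕0⊕1⊕0⊕0⊕1 = 1
s4: b4⊕b5⊕b6⊕b7⊕b12⊕b13⊕b14⊕b15 = 0⊕0⊕1⊕0⊕1⊕0⊕0⊕1 = 1
s8: b8⊕b9⊕b10⊕b11⊕b12⊕b13⊕b14⊕b15 = 0⊕1⊕1⊕0⊕1⊕0⊕0⊕1 = 0
Syndrome (s8...s1) = 0111 → position 7.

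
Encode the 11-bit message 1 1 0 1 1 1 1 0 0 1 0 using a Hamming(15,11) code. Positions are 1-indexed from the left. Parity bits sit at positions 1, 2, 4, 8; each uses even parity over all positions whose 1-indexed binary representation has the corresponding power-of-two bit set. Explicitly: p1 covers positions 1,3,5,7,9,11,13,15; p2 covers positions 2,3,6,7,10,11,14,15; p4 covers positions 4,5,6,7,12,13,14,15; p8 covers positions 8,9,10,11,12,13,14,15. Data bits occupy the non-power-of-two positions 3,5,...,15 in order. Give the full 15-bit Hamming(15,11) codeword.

Place data bits at non-power-of-two positions: b3=1, b5=1, b6=0, b7=1, b9=1, b10=1, b11=1, b12=0, b13=0, b14=1, b15=0.
p1 = XOR of data positions {3,5,7,9,11,13,15} = 1⊕1⊕1⊕1⊕1⊕0⊕0 = 1
p2 = XOR of data positions {3,6,7,10,11,14,15} = 1⊕0⊕1⊕1⊕1⊕1⊕0 = 1
p4 = XOR of data positions {5,6,7,12,13,14,15} = 1⊕0⊕1⊕0⊕0⊕1⊕0 = 1
p8 = XOR of data positions {9,10,11,12,13,14,15} = 1⊕1⊕1⊕0⊕0⊕1⊕0 = 0
Codeword b1..b15 = 111110101110010

111110101110010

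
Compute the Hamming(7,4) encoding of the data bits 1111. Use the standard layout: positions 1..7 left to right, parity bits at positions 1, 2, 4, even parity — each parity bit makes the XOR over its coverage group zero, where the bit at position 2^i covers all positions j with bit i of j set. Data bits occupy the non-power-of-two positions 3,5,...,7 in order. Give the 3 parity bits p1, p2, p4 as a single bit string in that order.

111

Place data bits at non-power-of-two positions: b3=1, b5=1, b6=1, b7=1.
p1 = XOR of data positions {3,5,7} = 1⊕1⊕1 = 1
p2 = XOR of data positions {3,6,7} = 1⊕1⊕1 = 1
p4 = XOR of data positions {5,6,7} = 1⊕1⊕1 = 1
Parity bits p1,p2,p4 = 111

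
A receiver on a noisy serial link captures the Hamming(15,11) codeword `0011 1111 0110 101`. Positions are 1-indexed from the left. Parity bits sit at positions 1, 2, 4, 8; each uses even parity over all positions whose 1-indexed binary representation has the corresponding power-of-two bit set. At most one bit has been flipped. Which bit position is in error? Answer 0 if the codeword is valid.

8

s1: b1⊕b3⊕b5⊕b7⊕b9⊕b11⊕b13⊕b15 = 0⊕1⊕1⊕1⊕0⊕1⊕1⊕1 = 0
s2: b2⊕b3⊕b6⊕b7⊕b10⊕b11⊕b14⊕b15 = 0⊕1⊕1⊕1⊕1⊕1⊕0⊕1 = 0
s4: b4⊕b5⊕b6⊕b7⊕b12⊕b13⊕b14⊕b15 = 1⊕1⊕1⊕1⊕0⊕1⊕0⊕1 = 0
s8: b8⊕b9⊕b10⊕b11⊕b12⊕b13⊕b14⊕b15 = 1⊕0⊕1⊕1⊕0⊕1⊕0⊕1 = 1
Syndrome (s8...s1) = 1000 → position 8.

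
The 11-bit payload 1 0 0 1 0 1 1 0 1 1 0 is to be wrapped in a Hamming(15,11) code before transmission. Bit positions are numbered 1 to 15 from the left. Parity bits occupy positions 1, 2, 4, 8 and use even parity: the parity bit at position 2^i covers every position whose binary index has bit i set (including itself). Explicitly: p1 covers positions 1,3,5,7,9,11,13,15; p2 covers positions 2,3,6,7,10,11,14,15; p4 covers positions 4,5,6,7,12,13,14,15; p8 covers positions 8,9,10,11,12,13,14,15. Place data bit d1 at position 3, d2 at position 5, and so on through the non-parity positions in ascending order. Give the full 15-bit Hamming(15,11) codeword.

011100100110110

Place data bits at non-power-of-two positions: b3=1, b5=0, b6=0, b7=1, b9=0, b10=1, b11=1, b12=0, b13=1, b14=1, b15=0.
p1 = XOR of data positions {3,5,7,9,11,13,15} = 1⊕0⊕1⊕0⊕1⊕1⊕0 = 0
p2 = XOR of data positions {3,6,7,10,11,14,15} = 1⊕0⊕1⊕1⊕1⊕1⊕0 = 1
p4 = XOR of data positions {5,6,7,12,13,14,15} = 0⊕0⊕1⊕0⊕1⊕1⊕0 = 1
p8 = XOR of data positions {9,10,11,12,13,14,15} = 0⊕1⊕1⊕0⊕1⊕1⊕0 = 0
Codeword b1..b15 = 011100100110110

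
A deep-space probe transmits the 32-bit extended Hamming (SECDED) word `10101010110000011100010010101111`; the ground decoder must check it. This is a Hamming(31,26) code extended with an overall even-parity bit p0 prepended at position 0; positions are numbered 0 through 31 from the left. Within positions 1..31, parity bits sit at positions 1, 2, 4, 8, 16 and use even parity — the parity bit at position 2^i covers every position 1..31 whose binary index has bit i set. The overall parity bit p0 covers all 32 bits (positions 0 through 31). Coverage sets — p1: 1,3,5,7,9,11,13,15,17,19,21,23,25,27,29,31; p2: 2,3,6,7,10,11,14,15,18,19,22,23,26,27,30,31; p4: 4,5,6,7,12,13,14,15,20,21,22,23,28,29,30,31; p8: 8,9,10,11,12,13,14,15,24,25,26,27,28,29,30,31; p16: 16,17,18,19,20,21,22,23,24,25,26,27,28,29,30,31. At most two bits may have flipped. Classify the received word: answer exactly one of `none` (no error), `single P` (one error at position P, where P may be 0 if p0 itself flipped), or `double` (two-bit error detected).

double

s1: b1⊕b3⊕b5⊕b7⊕b9⊕b11⊕b13⊕b15⊕b17⊕b19⊕b21⊕b23⊕b25⊕b27⊕b29⊕b31 = 0⊕0⊕0⊕0⊕1⊕0⊕0⊕1⊕1⊕0⊕1⊕0⊕0⊕0⊕1⊕1 = 0
s2: b2⊕b3⊕b6⊕b7⊕b10⊕b11⊕b14⊕b15⊕b18⊕b19⊕b22⊕b23⊕b26⊕b27⊕b30⊕b31 = 1⊕0⊕1⊕0⊕0⊕0⊕0⊕1⊕0⊕0⊕0⊕0⊕1⊕0⊕1⊕1 = 0
s4: b4⊕b5⊕b6⊕b7⊕b12⊕b13⊕b14⊕b15⊕b20⊕b21⊕b22⊕b23⊕b28⊕b29⊕b30⊕b31 = 1⊕0⊕1⊕0⊕0⊕0⊕0⊕1⊕0⊕1⊕0⊕0⊕1⊕1⊕1⊕1 = 0
s8: b8⊕b9⊕b10⊕b11⊕b12⊕b13⊕b14⊕b15⊕b24⊕b25⊕b26⊕b27⊕b28⊕b29⊕b30⊕b31 = 1⊕1⊕0⊕0⊕0⊕0⊕0⊕1⊕1⊕0⊕1⊕0⊕1⊕1⊕1⊕1 = 1
s16: b16⊕b17⊕b18⊕b19⊕b20⊕b21⊕b22⊕b23⊕b24⊕b25⊕b26⊕b27⊕b28⊕b29⊕b30⊕b31 = 1⊕1⊕0⊕0⊕0⊕1⊕0⊕0⊕1⊕0⊕1⊕0⊕1⊕1⊕1⊕1 = 1
Syndrome (s16...s1) = 11000 → position 24.
Overall parity (XOR of all 32 bits, including p0): 1⊕0⊕1⊕0⊕1⊕0⊕1⊕0⊕1⊕1⊕0⊕0⊕0⊕0⊕0⊕1⊕1⊕1⊕0⊕0⊕0⊕1⊕0⊕0⊕1⊕0⊕1⊕0⊕1⊕1⊕1⊕1 = 0
Overall=0, syndrome position=24 → double-bit error detected (uncorrectable).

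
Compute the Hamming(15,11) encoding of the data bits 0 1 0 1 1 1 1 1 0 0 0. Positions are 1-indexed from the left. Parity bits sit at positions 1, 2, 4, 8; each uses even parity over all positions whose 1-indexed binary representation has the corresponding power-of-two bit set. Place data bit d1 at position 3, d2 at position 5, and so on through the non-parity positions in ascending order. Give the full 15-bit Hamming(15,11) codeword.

010110101111000

Place data bits at non-power-of-two positions: b3=0, b5=1, b6=0, b7=1, b9=1, b10=1, b11=1, b12=1, b13=0, b14=0, b15=0.
p1 = XOR of data positions {3,5,7,9,11,13,15} = 0⊕1⊕1⊕1⊕1⊕0⊕0 = 0
p2 = XOR of data positions {3,6,7,10,11,14,15} = 0⊕0⊕1⊕1⊕1⊕0⊕0 = 1
p4 = XOR of data positions {5,6,7,12,13,14,15} = 1⊕0⊕1⊕1⊕0⊕0⊕0 = 1
p8 = XOR of data positions {9,10,11,12,13,14,15} = 1⊕1⊕1⊕1⊕0⊕0⊕0 = 0
Codeword b1..b15 = 010110101111000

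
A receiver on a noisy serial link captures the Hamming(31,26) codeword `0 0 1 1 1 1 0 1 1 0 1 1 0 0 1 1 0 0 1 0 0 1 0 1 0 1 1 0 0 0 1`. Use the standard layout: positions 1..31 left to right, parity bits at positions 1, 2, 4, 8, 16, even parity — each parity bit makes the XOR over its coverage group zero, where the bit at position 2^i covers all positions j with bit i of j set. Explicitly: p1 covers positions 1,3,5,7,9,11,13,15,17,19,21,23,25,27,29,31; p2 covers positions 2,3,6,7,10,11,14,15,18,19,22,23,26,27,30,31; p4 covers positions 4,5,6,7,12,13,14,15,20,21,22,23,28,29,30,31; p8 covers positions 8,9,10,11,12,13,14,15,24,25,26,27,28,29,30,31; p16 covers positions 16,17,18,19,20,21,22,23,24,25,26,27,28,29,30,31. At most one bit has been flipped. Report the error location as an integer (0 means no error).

s1: b1⊕b3⊕b5⊕b7⊕b9⊕b11⊕b13⊕b15⊕b17⊕b19⊕b21⊕b23⊕b25⊕b27⊕b29⊕b31 = 0⊕1⊕1⊕0⊕1⊕1⊕0⊕1⊕0⊕1⊕0⊕0⊕0⊕1⊕0⊕1 = 0
s2: b2⊕b3⊕b6⊕b7⊕b10⊕b11⊕b14⊕b15⊕b18⊕b19⊕b22⊕b23⊕b26⊕b27⊕b30⊕b31 = 0⊕1⊕1⊕0⊕0⊕1⊕0⊕1⊕0⊕1⊕1⊕0⊕1⊕1⊕0⊕1 = 1
s4: b4⊕b5⊕b6⊕b7⊕b12⊕b13⊕b14⊕b15⊕b20⊕b21⊕b22⊕b23⊕b28⊕b29⊕b30⊕b31 = 1⊕1⊕1⊕0⊕1⊕0⊕0⊕1⊕0⊕0⊕1⊕0⊕0⊕0⊕0⊕1 = 1
s8: b8⊕b9⊕b10⊕b11⊕b12⊕b13⊕b14⊕b15⊕b24⊕b25⊕b26⊕b27⊕b28⊕b29⊕b30⊕b31 = 1⊕1⊕0⊕1⊕1⊕0⊕0⊕1⊕1⊕0⊕1⊕1⊕0⊕0⊕0⊕1 = 1
s16: b16⊕b17⊕b18⊕b19⊕b20⊕b21⊕b22⊕b23⊕b24⊕b25⊕b26⊕b27⊕b28⊕b29⊕b30⊕b31 = 1⊕0⊕0⊕1⊕0⊕0⊕1⊕0⊕1⊕0⊕1⊕1⊕0⊕0⊕0⊕1 = 1
Syndrome (s16...s1) = 11110 → position 30.

30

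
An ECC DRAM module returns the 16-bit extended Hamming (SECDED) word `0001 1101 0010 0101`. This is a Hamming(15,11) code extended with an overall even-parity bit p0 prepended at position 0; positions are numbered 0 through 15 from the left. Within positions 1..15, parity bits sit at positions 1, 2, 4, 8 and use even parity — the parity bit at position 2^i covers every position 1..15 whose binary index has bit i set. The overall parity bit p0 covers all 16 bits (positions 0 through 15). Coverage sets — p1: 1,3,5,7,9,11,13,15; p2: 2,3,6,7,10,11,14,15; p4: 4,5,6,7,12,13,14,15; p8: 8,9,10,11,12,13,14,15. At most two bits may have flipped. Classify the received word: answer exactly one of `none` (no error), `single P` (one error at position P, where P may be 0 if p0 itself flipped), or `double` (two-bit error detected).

s1: b1⊕b3⊕b5⊕b7⊕b9⊕b11⊕b13⊕b15 = 0⊕1⊕1⊕1⊕0⊕0⊕1⊕1 = 1
s2: b2⊕b3⊕b6⊕b7⊕b10⊕b11⊕b14⊕b15 = 0⊕1⊕0⊕1⊕1⊕0⊕0⊕1 = 0
s4: b4⊕b5⊕b6⊕b7⊕b12⊕b13⊕b14⊕b15 = 1⊕1⊕0⊕1⊕0⊕1⊕0⊕1 = 1
s8: b8⊕b9⊕b10⊕b11⊕b12⊕b13⊕b14⊕b15 = 0⊕0⊕1⊕0⊕0⊕1⊕0⊕1 = 1
Syndrome (s8...s1) = 1101 → position 13.
Overall parity (XOR of all 16 bits, including p0): 0⊕0⊕0⊕1⊕1⊕1⊕0⊕1⊕0⊕0⊕1⊕0⊕0⊕1⊕0⊕1 = 1
Overall=1, syndrome position=13 → single-bit error at position 13.

single 13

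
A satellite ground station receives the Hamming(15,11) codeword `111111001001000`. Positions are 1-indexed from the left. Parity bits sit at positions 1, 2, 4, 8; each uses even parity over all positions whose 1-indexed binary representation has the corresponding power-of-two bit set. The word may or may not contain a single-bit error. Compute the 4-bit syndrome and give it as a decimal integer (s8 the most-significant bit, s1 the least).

s1: b1⊕b3⊕b5⊕b7⊕b9⊕b11⊕b13⊕b15 = 1⊕1⊕1⊕0⊕1⊕0⊕0⊕0 = 0
s2: b2⊕b3⊕b6⊕b7⊕b10⊕b11⊕b14⊕b15 = 1⊕1⊕1⊕0⊕0⊕0⊕0⊕0 = 1
s4: b4⊕b5⊕b6⊕b7⊕b12⊕b13⊕b14⊕b15 = 1⊕1⊕1⊕0⊕1⊕0⊕0⊕0 = 0
s8: b8⊕b9⊕b10⊕b11⊕b12⊕b13⊕b14⊕b15 = 0⊕1⊕0⊕0⊕1⊕0⊕0⊕0 = 0
Syndrome (s8...s1) = 0010 → position 2.

2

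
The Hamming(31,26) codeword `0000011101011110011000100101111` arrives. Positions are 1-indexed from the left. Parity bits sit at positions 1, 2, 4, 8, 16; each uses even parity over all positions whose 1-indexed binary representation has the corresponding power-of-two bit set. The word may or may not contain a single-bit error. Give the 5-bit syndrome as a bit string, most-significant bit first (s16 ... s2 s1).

s1: b1⊕b3⊕b5⊕b7⊕b9⊕b11⊕b13⊕b15⊕b17⊕b19⊕b21⊕b23⊕b25⊕b27⊕b29⊕b31 = 0⊕0⊕0⊕1⊕0⊕0⊕1⊕1⊕0⊕1⊕0⊕1⊕0⊕0⊕1⊕1 = 1
s2: b2⊕b3⊕b6⊕b7⊕b10⊕b11⊕b14⊕b15⊕b18⊕b19⊕b22⊕b23⊕b26⊕b27⊕b30⊕b31 = 0⊕0⊕1⊕1⊕1⊕0⊕1⊕1⊕1⊕1⊕0⊕1⊕1⊕0⊕1⊕1 = 1
s4: b4⊕b5⊕b6⊕b7⊕b12⊕b13⊕b14⊕b15⊕b20⊕b21⊕b22⊕b23⊕b28⊕b29⊕b30⊕b31 = 0⊕0⊕1⊕1⊕1⊕1⊕1⊕1⊕0⊕0⊕0⊕1⊕1⊕1⊕1⊕1 = 1
s8: b8⊕b9⊕b10⊕b11⊕b12⊕b13⊕b14⊕b15⊕b24⊕b25⊕b26⊕b27⊕b28⊕b29⊕b30⊕b31 = 1⊕0⊕1⊕0⊕1⊕1⊕1⊕1⊕0⊕0⊕1⊕0⊕1⊕1⊕1⊕1 = 1
s16: b16⊕b17⊕b18⊕b19⊕b20⊕b21⊕b22⊕b23⊕b24⊕b25⊕b26⊕b27⊕b28⊕b29⊕b30⊕b31 = 0⊕0⊕1⊕1⊕0⊕0⊕0⊕1⊕0⊕0⊕1⊕0⊕1⊕1⊕1⊕1 = 0
Syndrome (s16...s1) = 01111 → position 15.

01111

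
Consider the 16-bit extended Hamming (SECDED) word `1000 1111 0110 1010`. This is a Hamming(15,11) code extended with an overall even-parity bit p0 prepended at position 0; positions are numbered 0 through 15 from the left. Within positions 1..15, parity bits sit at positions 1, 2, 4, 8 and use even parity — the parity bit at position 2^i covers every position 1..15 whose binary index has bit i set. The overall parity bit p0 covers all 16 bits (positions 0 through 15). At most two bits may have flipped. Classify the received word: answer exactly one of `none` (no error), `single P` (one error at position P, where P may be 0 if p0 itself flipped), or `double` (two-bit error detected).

s1: b1⊕b3⊕b5⊕b7⊕b9⊕b11⊕b13⊕b15 = 0⊕0⊕1⊕1⊕1⊕0⊕0⊕0 = 1
s2: b2⊕b3⊕b6⊕b7⊕b10⊕b11⊕b14⊕b15 = 0⊕0⊕1⊕1⊕1⊕0⊕1⊕0 = 0
s4: b4⊕b5⊕b6⊕b7⊕b12⊕b13⊕b14⊕b15 = 1⊕1⊕1⊕1⊕1⊕0⊕1⊕0 = 0
s8: b8⊕b9⊕b10⊕b11⊕b12⊕b13⊕b14⊕b15 = 0⊕1⊕1⊕0⊕1⊕0⊕1⊕0 = 0
Syndrome (s8...s1) = 0001 → position 1.
Overall parity (XOR of all 16 bits, including p0): 1⊕0⊕0⊕0⊕1⊕1⊕1⊕1⊕0⊕1⊕1⊕0⊕1⊕0⊕1⊕0 = 1
Overall=1, syndrome position=1 → single-bit error at position 1.

single 1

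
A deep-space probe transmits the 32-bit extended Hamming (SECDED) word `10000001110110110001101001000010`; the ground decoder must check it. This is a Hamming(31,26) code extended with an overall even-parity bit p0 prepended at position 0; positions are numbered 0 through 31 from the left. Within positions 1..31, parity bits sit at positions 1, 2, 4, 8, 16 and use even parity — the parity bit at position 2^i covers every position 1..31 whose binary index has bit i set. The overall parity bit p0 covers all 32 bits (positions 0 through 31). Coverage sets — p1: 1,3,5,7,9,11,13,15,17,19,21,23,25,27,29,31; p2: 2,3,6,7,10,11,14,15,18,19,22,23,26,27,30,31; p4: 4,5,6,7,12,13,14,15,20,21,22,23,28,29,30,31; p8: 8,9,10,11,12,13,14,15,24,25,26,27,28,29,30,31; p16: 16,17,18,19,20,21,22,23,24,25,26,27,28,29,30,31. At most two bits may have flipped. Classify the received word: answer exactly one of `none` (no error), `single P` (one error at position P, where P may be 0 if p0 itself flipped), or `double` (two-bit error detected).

single 22

s1: b1⊕b3⊕b5⊕b7⊕b9⊕b11⊕b13⊕b15⊕b17⊕b19⊕b21⊕b23⊕b25⊕b27⊕b29⊕b31 = 0⊕0⊕0⊕1⊕1⊕1⊕0⊕1⊕0⊕1⊕0⊕0⊕1⊕0⊕0⊕0 = 0
s2: b2⊕b3⊕b6⊕b7⊕b10⊕b11⊕b14⊕b15⊕b18⊕b19⊕b22⊕b23⊕b26⊕b27⊕b30⊕b31 = 0⊕0⊕0⊕1⊕0⊕1⊕1⊕1⊕0⊕1⊕1⊕0⊕0⊕0⊕1⊕0 = 1
s4: b4⊕b5⊕b6⊕b7⊕b12⊕b13⊕b14⊕b15⊕b20⊕b21⊕b22⊕b23⊕b28⊕b29⊕b30⊕b31 = 0⊕0⊕0⊕1⊕1⊕0⊕1⊕1⊕1⊕0⊕1⊕0⊕0⊕0⊕1⊕0 = 1
s8: b8⊕b9⊕b10⊕b11⊕b12⊕b13⊕b14⊕b15⊕b24⊕b25⊕b26⊕b27⊕b28⊕b29⊕b30⊕b31 = 1⊕1⊕0⊕1⊕1⊕0⊕1⊕1⊕0⊕1⊕0⊕0⊕0⊕0⊕1⊕0 = 0
s16: b16⊕b17⊕b18⊕b19⊕b20⊕b21⊕b22⊕b23⊕b24⊕b25⊕b26⊕b27⊕b28⊕b29⊕b30⊕b31 = 0⊕0⊕0⊕1⊕1⊕0⊕1⊕0⊕0⊕1⊕0⊕0⊕0⊕0⊕1⊕0 = 1
Syndrome (s16...s1) = 10110 → position 22.
Overall parity (XOR of all 32 bits, including p0): 1⊕0⊕0⊕0⊕0⊕0⊕0⊕1⊕1⊕1⊕0⊕1⊕1⊕0⊕1⊕1⊕0⊕0⊕0⊕1⊕1⊕0⊕1⊕0⊕0⊕1⊕0⊕0⊕0⊕0⊕1⊕0 = 1
Overall=1, syndrome position=22 → single-bit error at position 22.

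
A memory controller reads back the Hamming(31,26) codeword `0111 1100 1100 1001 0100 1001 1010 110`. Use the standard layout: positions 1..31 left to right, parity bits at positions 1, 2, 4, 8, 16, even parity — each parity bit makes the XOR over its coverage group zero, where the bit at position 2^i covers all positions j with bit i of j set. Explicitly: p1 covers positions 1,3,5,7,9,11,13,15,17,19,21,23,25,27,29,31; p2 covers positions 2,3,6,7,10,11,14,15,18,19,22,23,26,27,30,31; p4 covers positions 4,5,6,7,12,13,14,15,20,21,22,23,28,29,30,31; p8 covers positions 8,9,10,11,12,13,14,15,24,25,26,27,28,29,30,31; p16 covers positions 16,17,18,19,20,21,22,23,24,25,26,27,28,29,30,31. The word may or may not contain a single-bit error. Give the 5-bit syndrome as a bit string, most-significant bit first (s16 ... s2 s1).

00110

s1: b1⊕b3⊕b5⊕b7⊕b9⊕b11⊕b13⊕b15⊕b17⊕b19⊕b21⊕b23⊕b25⊕b27⊕b29⊕b31 = 0⊕1⊕1⊕0⊕1⊕0⊕1⊕0⊕0⊕0⊕1⊕0⊕1⊕1⊕1⊕0 = 0
s2: b2⊕b3⊕b6⊕b7⊕b10⊕b11⊕b14⊕b15⊕b18⊕b19⊕b22⊕b23⊕b26⊕b27⊕b30⊕b31 = 1⊕1⊕1⊕0⊕1⊕0⊕0⊕0⊕1⊕0⊕0⊕0⊕0⊕1⊕1⊕0 = 1
s4: b4⊕b5⊕b6⊕b7⊕b12⊕b13⊕b14⊕b15⊕b20⊕b21⊕b22⊕b23⊕b28⊕b29⊕b30⊕b31 = 1⊕1⊕1⊕0⊕0⊕1⊕0⊕0⊕0⊕1⊕0⊕0⊕0⊕1⊕1⊕0 = 1
s8: b8⊕b9⊕b10⊕b11⊕b12⊕b13⊕b14⊕b15⊕b24⊕b25⊕b26⊕b27⊕b28⊕b29⊕b30⊕b31 = 0⊕1⊕1⊕0⊕0⊕1⊕0⊕0⊕1⊕1⊕0⊕1⊕0⊕1⊕1⊕0 = 0
s16: b16⊕b17⊕b18⊕b19⊕b20⊕b21⊕b22⊕b23⊕b24⊕b25⊕b26⊕b27⊕b28⊕b29⊕b30⊕b31 = 1⊕0⊕1⊕0⊕0⊕1⊕0⊕0⊕1⊕1⊕0⊕1⊕0⊕1⊕1⊕0 = 0
Syndrome (s16...s1) = 00110 → position 6.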